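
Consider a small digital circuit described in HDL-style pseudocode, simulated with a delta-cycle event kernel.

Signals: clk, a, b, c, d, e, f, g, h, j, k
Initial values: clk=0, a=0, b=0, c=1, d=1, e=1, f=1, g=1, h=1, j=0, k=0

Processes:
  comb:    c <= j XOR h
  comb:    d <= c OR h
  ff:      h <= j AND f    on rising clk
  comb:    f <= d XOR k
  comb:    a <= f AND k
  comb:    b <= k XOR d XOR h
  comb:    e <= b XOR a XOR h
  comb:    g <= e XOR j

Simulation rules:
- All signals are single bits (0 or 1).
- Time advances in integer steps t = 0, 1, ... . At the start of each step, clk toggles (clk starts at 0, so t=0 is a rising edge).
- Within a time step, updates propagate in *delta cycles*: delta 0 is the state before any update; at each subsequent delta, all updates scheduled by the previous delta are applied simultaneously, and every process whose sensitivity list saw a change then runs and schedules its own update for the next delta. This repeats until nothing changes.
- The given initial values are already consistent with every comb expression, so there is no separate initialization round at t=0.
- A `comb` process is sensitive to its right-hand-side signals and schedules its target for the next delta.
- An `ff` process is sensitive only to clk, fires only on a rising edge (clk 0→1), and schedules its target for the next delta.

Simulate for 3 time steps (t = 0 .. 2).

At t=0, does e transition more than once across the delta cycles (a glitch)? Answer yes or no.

[bits: d,j,k,a,clk,h,f,g,b,e,c]
t=0: Δ0=10000111011 Δ1=10001111011 Δ2=10001011011 Δ3=10001011100 Δ4=00001010110 Δ5=00001001010 Δ6=00001001000 Δ7=00001000000 | 7Δ
t=1: Δ0=00001000000 Δ1=00000000000 | 1Δ
t=2: Δ0=00000000000 Δ1=00001000000 | 1Δ

yes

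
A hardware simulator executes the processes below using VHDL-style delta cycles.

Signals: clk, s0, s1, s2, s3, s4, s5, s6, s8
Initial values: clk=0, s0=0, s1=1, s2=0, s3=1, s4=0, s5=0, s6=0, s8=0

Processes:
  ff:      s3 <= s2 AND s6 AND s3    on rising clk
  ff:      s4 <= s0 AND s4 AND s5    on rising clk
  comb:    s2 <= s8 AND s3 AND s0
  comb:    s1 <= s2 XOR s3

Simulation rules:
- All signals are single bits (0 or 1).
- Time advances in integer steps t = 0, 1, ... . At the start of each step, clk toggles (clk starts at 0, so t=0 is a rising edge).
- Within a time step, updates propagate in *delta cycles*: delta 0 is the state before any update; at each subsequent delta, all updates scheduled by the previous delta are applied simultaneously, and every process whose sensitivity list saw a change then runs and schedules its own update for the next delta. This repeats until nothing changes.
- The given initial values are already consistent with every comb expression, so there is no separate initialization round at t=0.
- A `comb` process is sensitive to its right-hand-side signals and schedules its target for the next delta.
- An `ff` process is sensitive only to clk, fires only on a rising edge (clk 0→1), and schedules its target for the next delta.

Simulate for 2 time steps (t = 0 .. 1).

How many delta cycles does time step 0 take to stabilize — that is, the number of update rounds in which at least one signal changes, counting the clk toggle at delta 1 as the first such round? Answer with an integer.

3

t0.Δ0 s4=0 clk=0 s8=0 s5=0 s0=0 s1=1 s2=0 s3=1 s6=0
t0.Δ1 s4=0 clk=1 s8=0 s5=0 s0=0 s1=1 s2=0 s3=1 s6=0
t0.Δ2 s4=0 clk=1 s8=0 s5=0 s0=0 s1=1 s2=0 s3=0 s6=0
t0.Δ3 s4=0 clk=1 s8=0 s5=0 s0=0 s1=0 s2=0 s3=0 s6=0
t1.Δ0 s4=0 clk=1 s8=0 s5=0 s0=0 s1=0 s2=0 s3=0 s6=0
t1.Δ1 s4=0 clk=0 s8=0 s5=0 s0=0 s1=0 s2=0 s3=0 s6=0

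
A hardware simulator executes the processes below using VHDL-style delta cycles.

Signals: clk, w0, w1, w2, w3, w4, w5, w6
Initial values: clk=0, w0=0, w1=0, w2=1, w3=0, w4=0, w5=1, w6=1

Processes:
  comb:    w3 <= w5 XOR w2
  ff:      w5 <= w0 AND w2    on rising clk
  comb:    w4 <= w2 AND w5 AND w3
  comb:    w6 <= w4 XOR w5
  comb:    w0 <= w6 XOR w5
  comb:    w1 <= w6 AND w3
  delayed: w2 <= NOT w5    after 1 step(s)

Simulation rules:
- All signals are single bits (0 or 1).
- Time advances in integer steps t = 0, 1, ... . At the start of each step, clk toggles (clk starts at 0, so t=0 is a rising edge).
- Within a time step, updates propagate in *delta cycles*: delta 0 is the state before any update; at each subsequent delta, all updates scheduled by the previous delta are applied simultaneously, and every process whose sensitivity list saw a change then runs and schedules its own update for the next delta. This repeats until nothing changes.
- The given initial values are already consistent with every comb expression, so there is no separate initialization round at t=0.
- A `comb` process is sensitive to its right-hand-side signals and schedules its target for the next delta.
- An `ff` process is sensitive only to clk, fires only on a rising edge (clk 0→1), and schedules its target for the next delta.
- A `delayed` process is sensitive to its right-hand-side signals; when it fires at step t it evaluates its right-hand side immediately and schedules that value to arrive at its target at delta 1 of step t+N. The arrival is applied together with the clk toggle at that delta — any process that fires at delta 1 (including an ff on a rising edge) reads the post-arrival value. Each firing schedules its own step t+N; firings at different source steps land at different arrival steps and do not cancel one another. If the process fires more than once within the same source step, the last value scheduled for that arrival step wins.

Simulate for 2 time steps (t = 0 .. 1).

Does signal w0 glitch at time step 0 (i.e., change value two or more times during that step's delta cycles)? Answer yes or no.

yes

t=0 Δ0: w0=0 w2=1 w5=1 w4=0 clk=0 w3=0 w1=0 w6=1
  Δ1: clk:0→1
  Δ2: w5:1→0
  Δ3: w0:0→1, w3:0→1, w6:1→0
  Δ4: w0:1→0
  (4Δ to stable)
t=1 Δ0: w0=0 w2=1 w5=0 w4=0 clk=1 w3=1 w1=0 w6=0
  Δ1: clk:1→0
  (1Δ to stable)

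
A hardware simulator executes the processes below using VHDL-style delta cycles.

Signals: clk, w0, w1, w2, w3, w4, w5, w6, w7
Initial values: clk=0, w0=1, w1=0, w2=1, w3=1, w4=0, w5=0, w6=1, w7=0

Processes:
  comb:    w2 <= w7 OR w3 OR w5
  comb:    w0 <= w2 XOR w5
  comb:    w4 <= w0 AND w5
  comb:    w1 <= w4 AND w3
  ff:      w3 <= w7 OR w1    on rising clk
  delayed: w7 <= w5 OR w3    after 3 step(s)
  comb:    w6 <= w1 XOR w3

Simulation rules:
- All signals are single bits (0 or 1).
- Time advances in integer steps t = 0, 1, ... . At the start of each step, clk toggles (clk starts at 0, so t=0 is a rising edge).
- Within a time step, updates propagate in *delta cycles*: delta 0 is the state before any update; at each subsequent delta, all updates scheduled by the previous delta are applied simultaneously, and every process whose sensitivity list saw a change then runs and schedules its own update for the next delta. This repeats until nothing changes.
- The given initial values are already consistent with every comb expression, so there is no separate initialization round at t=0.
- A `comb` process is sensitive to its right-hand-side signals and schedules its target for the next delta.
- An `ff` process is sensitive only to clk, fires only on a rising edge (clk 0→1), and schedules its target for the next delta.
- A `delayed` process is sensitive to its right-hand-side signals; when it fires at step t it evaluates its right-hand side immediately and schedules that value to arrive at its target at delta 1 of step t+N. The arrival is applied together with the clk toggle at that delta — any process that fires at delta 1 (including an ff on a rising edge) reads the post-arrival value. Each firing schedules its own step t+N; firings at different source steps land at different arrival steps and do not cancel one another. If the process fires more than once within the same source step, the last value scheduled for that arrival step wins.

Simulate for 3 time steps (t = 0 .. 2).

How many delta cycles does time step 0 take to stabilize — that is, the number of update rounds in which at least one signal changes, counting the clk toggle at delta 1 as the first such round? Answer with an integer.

4

t0.Δ0 w1=0 w7=0 w2=1 w5=0 w4=0 clk=0 w6=1 w0=1 w3=1
t0.Δ1 w1=0 w7=0 w2=1 w5=0 w4=0 clk=1 w6=1 w0=1 w3=1
t0.Δ2 w1=0 w7=0 w2=1 w5=0 w4=0 clk=1 w6=1 w0=1 w3=0
t0.Δ3 w1=0 w7=0 w2=0 w5=0 w4=0 clk=1 w6=0 w0=1 w3=0
t0.Δ4 w1=0 w7=0 w2=0 w5=0 w4=0 clk=1 w6=0 w0=0 w3=0
t1.Δ0 w1=0 w7=0 w2=0 w5=0 w4=0 clk=1 w6=0 w0=0 w3=0
t1.Δ1 w1=0 w7=0 w2=0 w5=0 w4=0 clk=0 w6=0 w0=0 w3=0
t2.Δ0 w1=0 w7=0 w2=0 w5=0 w4=0 clk=0 w6=0 w0=0 w3=0
t2.Δ1 w1=0 w7=0 w2=0 w5=0 w4=0 clk=1 w6=0 w0=0 w3=0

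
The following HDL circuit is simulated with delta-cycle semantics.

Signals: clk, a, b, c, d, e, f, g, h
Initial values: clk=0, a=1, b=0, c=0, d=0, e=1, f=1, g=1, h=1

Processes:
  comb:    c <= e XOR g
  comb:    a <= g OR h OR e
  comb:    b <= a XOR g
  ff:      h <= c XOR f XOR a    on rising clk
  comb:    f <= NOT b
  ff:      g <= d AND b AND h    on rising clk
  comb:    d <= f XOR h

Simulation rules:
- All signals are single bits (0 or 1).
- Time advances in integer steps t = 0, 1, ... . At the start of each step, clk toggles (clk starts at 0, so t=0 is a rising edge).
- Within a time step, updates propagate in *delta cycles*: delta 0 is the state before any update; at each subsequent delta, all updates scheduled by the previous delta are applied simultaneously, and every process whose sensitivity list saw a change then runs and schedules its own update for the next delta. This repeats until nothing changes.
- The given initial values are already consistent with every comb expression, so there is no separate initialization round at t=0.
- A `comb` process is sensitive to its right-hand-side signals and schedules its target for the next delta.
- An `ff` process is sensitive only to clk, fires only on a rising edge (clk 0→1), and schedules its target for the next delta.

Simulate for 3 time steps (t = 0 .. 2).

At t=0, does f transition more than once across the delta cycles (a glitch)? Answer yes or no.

no

[bits: a,b,d,e,c,clk,g,h,f]
t=0: Δ0=100100111 Δ1=100101111 Δ2=100101001 Δ3=111111001 Δ4=111111000 Δ5=110111000 | 5Δ
t=1: Δ0=110111000 Δ1=110110000 | 1Δ
t=2: Δ0=110110000 Δ1=110111000 | 1Δ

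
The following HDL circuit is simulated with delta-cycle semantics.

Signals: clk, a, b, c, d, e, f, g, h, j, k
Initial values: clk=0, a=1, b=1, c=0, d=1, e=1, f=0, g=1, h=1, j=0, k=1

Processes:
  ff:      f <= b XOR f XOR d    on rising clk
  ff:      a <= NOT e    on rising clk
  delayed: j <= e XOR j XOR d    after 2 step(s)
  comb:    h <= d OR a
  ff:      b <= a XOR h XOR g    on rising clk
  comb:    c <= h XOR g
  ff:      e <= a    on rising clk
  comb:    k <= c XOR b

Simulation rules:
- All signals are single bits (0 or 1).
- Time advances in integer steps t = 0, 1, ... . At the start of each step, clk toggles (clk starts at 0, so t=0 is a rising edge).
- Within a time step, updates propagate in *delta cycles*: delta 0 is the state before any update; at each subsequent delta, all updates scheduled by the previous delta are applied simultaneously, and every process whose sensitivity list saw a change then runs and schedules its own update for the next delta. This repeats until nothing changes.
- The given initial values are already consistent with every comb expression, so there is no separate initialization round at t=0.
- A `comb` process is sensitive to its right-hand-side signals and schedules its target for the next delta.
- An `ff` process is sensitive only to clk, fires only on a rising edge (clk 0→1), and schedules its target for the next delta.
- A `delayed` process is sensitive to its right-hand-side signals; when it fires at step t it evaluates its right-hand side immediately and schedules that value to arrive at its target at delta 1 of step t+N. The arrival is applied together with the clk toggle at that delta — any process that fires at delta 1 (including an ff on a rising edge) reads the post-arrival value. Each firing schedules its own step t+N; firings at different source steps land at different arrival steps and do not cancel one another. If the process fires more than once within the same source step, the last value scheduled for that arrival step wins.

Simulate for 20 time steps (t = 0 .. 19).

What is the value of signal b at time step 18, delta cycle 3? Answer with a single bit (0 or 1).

t0.Δ0 g=1 k=1 d=1 c=0 e=1 j=0 a=1 b=1 f=0 clk=0 h=1
t0.Δ1 g=1 k=1 d=1 c=0 e=1 j=0 a=1 b=1 f=0 clk=1 h=1
t0.Δ2 g=1 k=1 d=1 c=0 e=1 j=0 a=0 b=1 f=0 clk=1 h=1
t1.Δ0 g=1 k=1 d=1 c=0 e=1 j=0 a=0 b=1 f=0 clk=1 h=1
t1.Δ1 g=1 k=1 d=1 c=0 e=1 j=0 a=0 b=1 f=0 clk=0 h=1
t2.Δ0 g=1 k=1 d=1 c=0 e=1 j=0 a=0 b=1 f=0 clk=0 h=1
t2.Δ1 g=1 k=1 d=1 c=0 e=1 j=0 a=0 b=1 f=0 clk=1 h=1
t2.Δ2 g=1 k=1 d=1 c=0 e=0 j=0 a=0 b=0 f=0 clk=1 h=1
t2.Δ3 g=1 k=0 d=1 c=0 e=0 j=0 a=0 b=0 f=0 clk=1 h=1
t3.Δ0 g=1 k=0 d=1 c=0 e=0 j=0 a=0 b=0 f=0 clk=1 h=1
t3.Δ1 g=1 k=0 d=1 c=0 e=0 j=0 a=0 b=0 f=0 clk=0 h=1
t4.Δ0 g=1 k=0 d=1 c=0 e=0 j=0 a=0 b=0 f=0 clk=0 h=1
t4.Δ1 g=1 k=0 d=1 c=0 e=0 j=1 a=0 b=0 f=0 clk=1 h=1
t4.Δ2 g=1 k=0 d=1 c=0 e=0 j=1 a=1 b=0 f=1 clk=1 h=1
t5.Δ0 g=1 k=0 d=1 c=0 e=0 j=1 a=1 b=0 f=1 clk=1 h=1
t5.Δ1 g=1 k=0 d=1 c=0 e=0 j=1 a=1 b=0 f=1 clk=0 h=1
t6.Δ0 g=1 k=0 d=1 c=0 e=0 j=1 a=1 b=0 f=1 clk=0 h=1
t6.Δ1 g=1 k=0 d=1 c=0 e=0 j=0 a=1 b=0 f=1 clk=1 h=1
t6.Δ2 g=1 k=0 d=1 c=0 e=1 j=0 a=1 b=1 f=0 clk=1 h=1
t6.Δ3 g=1 k=1 d=1 c=0 e=1 j=0 a=1 b=1 f=0 clk=1 h=1
t7.Δ0 g=1 k=1 d=1 c=0 e=1 j=0 a=1 b=1 f=0 clk=1 h=1
t7.Δ1 g=1 k=1 d=1 c=0 e=1 j=0 a=1 b=1 f=0 clk=0 h=1
t8.Δ0 g=1 k=1 d=1 c=0 e=1 j=0 a=1 b=1 f=0 clk=0 h=1
t8.Δ1 g=1 k=1 d=1 c=0 e=1 j=0 a=1 b=1 f=0 clk=1 h=1
t8.Δ2 g=1 k=1 d=1 c=0 e=1 j=0 a=0 b=1 f=0 clk=1 h=1
t9.Δ0 g=1 k=1 d=1 c=0 e=1 j=0 a=0 b=1 f=0 clk=1 h=1
t9.Δ1 g=1 k=1 d=1 c=0 e=1 j=0 a=0 b=1 f=0 clk=0 h=1
t10.Δ0 g=1 k=1 d=1 c=0 e=1 j=0 a=0 b=1 f=0 clk=0 h=1
t10.Δ1 g=1 k=1 d=1 c=0 e=1 j=0 a=0 b=1 f=0 clk=1 h=1
t10.Δ2 g=1 k=1 d=1 c=0 e=0 j=0 a=0 b=0 f=0 clk=1 h=1
t10.Δ3 g=1 k=0 d=1 c=0 e=0 j=0 a=0 b=0 f=0 clk=1 h=1
t11.Δ0 g=1 k=0 d=1 c=0 e=0 j=0 a=0 b=0 f=0 clk=1 h=1
t11.Δ1 g=1 k=0 d=1 c=0 e=0 j=0 a=0 b=0 f=0 clk=0 h=1
t12.Δ0 g=1 k=0 d=1 c=0 e=0 j=0 a=0 b=0 f=0 clk=0 h=1
t12.Δ1 g=1 k=0 d=1 c=0 e=0 j=1 a=0 b=0 f=0 clk=1 h=1
t12.Δ2 g=1 k=0 d=1 c=0 e=0 j=1 a=1 b=0 f=1 clk=1 h=1
t13.Δ0 g=1 k=0 d=1 c=0 e=0 j=1 a=1 b=0 f=1 clk=1 h=1
t13.Δ1 g=1 k=0 d=1 c=0 e=0 j=1 a=1 b=0 f=1 clk=0 h=1
t14.Δ0 g=1 k=0 d=1 c=0 e=0 j=1 a=1 b=0 f=1 clk=0 h=1
t14.Δ1 g=1 k=0 d=1 c=0 e=0 j=0 a=1 b=0 f=1 clk=1 h=1
t14.Δ2 g=1 k=0 d=1 c=0 e=1 j=0 a=1 b=1 f=0 clk=1 h=1
t14.Δ3 g=1 k=1 d=1 c=0 e=1 j=0 a=1 b=1 f=0 clk=1 h=1
t15.Δ0 g=1 k=1 d=1 c=0 e=1 j=0 a=1 b=1 f=0 clk=1 h=1
t15.Δ1 g=1 k=1 d=1 c=0 e=1 j=0 a=1 b=1 f=0 clk=0 h=1
t16.Δ0 g=1 k=1 d=1 c=0 e=1 j=0 a=1 b=1 f=0 clk=0 h=1
t16.Δ1 g=1 k=1 d=1 c=0 e=1 j=0 a=1 b=1 f=0 clk=1 h=1
t16.Δ2 g=1 k=1 d=1 c=0 e=1 j=0 a=0 b=1 f=0 clk=1 h=1
t17.Δ0 g=1 k=1 d=1 c=0 e=1 j=0 a=0 b=1 f=0 clk=1 h=1
t17.Δ1 g=1 k=1 d=1 c=0 e=1 j=0 a=0 b=1 f=0 clk=0 h=1
t18.Δ0 g=1 k=1 d=1 c=0 e=1 j=0 a=0 b=1 f=0 clk=0 h=1
t18.Δ1 g=1 k=1 d=1 c=0 e=1 j=0 a=0 b=1 f=0 clk=1 h=1
t18.Δ2 g=1 k=1 d=1 c=0 e=0 j=0 a=0 b=0 f=0 clk=1 h=1
t18.Δ3 g=1 k=0 d=1 c=0 e=0 j=0 a=0 b=0 f=0 clk=1 h=1
t19.Δ0 g=1 k=0 d=1 c=0 e=0 j=0 a=0 b=0 f=0 clk=1 h=1
t19.Δ1 g=1 k=0 d=1 c=0 e=0 j=0 a=0 b=0 f=0 clk=0 h=1

0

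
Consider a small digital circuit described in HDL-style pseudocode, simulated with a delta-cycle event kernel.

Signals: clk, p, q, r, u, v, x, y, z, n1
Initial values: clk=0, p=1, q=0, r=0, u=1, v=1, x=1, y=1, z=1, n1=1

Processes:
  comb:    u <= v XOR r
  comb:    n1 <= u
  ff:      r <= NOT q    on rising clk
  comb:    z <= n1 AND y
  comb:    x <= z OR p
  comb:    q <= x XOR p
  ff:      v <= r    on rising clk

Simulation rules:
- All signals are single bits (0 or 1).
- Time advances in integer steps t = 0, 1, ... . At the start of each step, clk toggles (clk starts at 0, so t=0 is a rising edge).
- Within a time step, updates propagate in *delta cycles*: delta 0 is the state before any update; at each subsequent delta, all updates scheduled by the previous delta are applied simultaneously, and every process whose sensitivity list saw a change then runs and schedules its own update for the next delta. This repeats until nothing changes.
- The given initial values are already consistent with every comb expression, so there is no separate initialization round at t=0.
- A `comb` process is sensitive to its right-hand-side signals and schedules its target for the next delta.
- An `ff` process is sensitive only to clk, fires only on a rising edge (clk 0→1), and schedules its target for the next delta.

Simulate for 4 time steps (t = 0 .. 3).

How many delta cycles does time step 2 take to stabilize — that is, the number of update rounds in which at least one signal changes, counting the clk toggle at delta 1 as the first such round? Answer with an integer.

t0.Δ0 q=0 n1=1 v=1 u=1 p=1 z=1 clk=0 r=0 x=1 y=1
t0.Δ1 q=0 n1=1 v=1 u=1 p=1 z=1 clk=1 r=0 x=1 y=1
t0.Δ2 q=0 n1=1 v=0 u=1 p=1 z=1 clk=1 r=1 x=1 y=1
t1.Δ0 q=0 n1=1 v=0 u=1 p=1 z=1 clk=1 r=1 x=1 y=1
t1.Δ1 q=0 n1=1 v=0 u=1 p=1 z=1 clk=0 r=1 x=1 y=1
t2.Δ0 q=0 n1=1 v=0 u=1 p=1 z=1 clk=0 r=1 x=1 y=1
t2.Δ1 q=0 n1=1 v=0 u=1 p=1 z=1 clk=1 r=1 x=1 y=1
t2.Δ2 q=0 n1=1 v=1 u=1 p=1 z=1 clk=1 r=1 x=1 y=1
t2.Δ3 q=0 n1=1 v=1 u=0 p=1 z=1 clk=1 r=1 x=1 y=1
t2.Δ4 q=0 n1=0 v=1 u=0 p=1 z=1 clk=1 r=1 x=1 y=1
t2.Δ5 q=0 n1=0 v=1 u=0 p=1 z=0 clk=1 r=1 x=1 y=1
t3.Δ0 q=0 n1=0 v=1 u=0 p=1 z=0 clk=1 r=1 x=1 y=1
t3.Δ1 q=0 n1=0 v=1 u=0 p=1 z=0 clk=0 r=1 x=1 y=1

5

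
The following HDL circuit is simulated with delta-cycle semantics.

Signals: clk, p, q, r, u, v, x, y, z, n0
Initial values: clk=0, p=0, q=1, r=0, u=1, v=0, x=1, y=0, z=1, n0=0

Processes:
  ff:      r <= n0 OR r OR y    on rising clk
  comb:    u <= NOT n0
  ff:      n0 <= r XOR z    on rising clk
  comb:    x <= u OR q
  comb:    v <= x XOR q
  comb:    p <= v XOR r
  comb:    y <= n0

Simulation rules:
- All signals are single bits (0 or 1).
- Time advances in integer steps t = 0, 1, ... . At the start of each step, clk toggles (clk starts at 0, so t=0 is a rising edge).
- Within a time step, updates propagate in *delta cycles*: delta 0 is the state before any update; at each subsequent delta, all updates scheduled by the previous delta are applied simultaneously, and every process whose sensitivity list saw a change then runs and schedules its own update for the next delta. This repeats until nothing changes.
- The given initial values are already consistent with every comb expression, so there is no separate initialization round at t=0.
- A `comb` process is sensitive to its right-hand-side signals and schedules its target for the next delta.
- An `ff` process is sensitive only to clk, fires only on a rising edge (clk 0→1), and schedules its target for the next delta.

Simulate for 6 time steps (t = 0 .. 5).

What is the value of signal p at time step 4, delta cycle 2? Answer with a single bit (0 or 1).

1

[bits: q,x,z,y,n0,r,clk,p,u,v]
t=0: Δ0=1110000010 Δ1=1110001010 Δ2=1110101010 Δ3=1111101000 | 3Δ
t=1: Δ0=1111101000 Δ1=1111100000 | 1Δ
t=2: Δ0=1111100000 Δ1=1111101000 Δ2=1111111000 Δ3=1111111100 | 3Δ
t=3: Δ0=1111111100 Δ1=1111110100 | 1Δ
t=4: Δ0=1111110100 Δ1=1111111100 Δ2=1111011100 Δ3=1110011110 | 3Δ
t=5: Δ0=1110011110 Δ1=1110010110 | 1Δ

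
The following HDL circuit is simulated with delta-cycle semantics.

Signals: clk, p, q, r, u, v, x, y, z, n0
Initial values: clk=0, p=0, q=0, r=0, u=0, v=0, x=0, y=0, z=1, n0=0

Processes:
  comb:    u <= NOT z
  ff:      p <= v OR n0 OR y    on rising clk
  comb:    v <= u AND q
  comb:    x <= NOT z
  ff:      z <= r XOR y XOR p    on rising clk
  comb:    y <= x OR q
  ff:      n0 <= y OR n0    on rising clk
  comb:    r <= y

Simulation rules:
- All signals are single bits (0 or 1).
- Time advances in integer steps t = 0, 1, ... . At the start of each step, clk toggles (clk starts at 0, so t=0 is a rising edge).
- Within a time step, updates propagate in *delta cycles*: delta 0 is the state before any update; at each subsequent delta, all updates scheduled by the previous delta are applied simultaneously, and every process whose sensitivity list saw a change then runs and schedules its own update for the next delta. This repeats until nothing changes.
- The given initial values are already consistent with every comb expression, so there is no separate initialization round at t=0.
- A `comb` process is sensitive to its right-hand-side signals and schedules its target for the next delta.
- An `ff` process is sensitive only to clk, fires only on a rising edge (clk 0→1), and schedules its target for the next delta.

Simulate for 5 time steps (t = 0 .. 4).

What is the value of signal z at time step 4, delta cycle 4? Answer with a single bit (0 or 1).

1

t0.Δ0 u=0 clk=0 x=0 n0=0 r=0 q=0 y=0 p=0 v=0 z=1
t0.Δ1 u=0 clk=1 x=0 n0=0 r=0 q=0 y=0 p=0 v=0 z=1
t0.Δ2 u=0 clk=1 x=0 n0=0 r=0 q=0 y=0 p=0 v=0 z=0
t0.Δ3 u=1 clk=1 x=1 n0=0 r=0 q=0 y=0 p=0 v=0 z=0
t0.Δ4 u=1 clk=1 x=1 n0=0 r=0 q=0 y=1 p=0 v=0 z=0
t0.Δ5 u=1 clk=1 x=1 n0=0 r=1 q=0 y=1 p=0 v=0 z=0
t1.Δ0 u=1 clk=1 x=1 n0=0 r=1 q=0 y=1 p=0 v=0 z=0
t1.Δ1 u=1 clk=0 x=1 n0=0 r=1 q=0 y=1 p=0 v=0 z=0
t2.Δ0 u=1 clk=0 x=1 n0=0 r=1 q=0 y=1 p=0 v=0 z=0
t2.Δ1 u=1 clk=1 x=1 n0=0 r=1 q=0 y=1 p=0 v=0 z=0
t2.Δ2 u=1 clk=1 x=1 n0=1 r=1 q=0 y=1 p=1 v=0 z=0
t3.Δ0 u=1 clk=1 x=1 n0=1 r=1 q=0 y=1 p=1 v=0 z=0
t3.Δ1 u=1 clk=0 x=1 n0=1 r=1 q=0 y=1 p=1 v=0 z=0
t4.Δ0 u=1 clk=0 x=1 n0=1 r=1 q=0 y=1 p=1 v=0 z=0
t4.Δ1 u=1 clk=1 x=1 n0=1 r=1 q=0 y=1 p=1 v=0 z=0
t4.Δ2 u=1 clk=1 x=1 n0=1 r=1 q=0 y=1 p=1 v=0 z=1
t4.Δ3 u=0 clk=1 x=0 n0=1 r=1 q=0 y=1 p=1 v=0 z=1
t4.Δ4 u=0 clk=1 x=0 n0=1 r=1 q=0 y=0 p=1 v=0 z=1
t4.Δ5 u=0 clk=1 x=0 n0=1 r=0 q=0 y=0 p=1 v=0 z=1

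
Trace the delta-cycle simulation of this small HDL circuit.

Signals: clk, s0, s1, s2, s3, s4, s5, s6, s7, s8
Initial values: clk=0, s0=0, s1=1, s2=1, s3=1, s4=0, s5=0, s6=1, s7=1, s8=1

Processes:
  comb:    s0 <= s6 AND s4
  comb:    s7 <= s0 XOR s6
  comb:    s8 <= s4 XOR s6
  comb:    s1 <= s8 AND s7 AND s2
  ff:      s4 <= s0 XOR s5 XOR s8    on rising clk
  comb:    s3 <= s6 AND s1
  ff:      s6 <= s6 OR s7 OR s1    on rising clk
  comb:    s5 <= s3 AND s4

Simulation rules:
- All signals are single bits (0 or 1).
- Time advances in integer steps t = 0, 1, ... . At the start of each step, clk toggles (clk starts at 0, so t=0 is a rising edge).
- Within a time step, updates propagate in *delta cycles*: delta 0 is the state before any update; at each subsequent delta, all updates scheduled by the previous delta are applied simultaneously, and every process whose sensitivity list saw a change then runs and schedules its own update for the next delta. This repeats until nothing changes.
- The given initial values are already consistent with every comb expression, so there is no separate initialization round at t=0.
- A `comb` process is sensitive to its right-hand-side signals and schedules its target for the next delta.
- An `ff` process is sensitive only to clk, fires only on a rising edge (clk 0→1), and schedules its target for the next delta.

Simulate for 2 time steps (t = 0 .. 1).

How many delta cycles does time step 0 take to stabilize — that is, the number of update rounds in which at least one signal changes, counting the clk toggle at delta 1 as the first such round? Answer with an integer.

6

t0.Δ0 clk=0 s7=1 s6=1 s2=1 s0=0 s8=1 s5=0 s3=1 s1=1 s4=0
t0.Δ1 clk=1 s7=1 s6=1 s2=1 s0=0 s8=1 s5=0 s3=1 s1=1 s4=0
t0.Δ2 clk=1 s7=1 s6=1 s2=1 s0=0 s8=1 s5=0 s3=1 s1=1 s4=1
t0.Δ3 clk=1 s7=1 s6=1 s2=1 s0=1 s8=0 s5=1 s3=1 s1=1 s4=1
t0.Δ4 clk=1 s7=0 s6=1 s2=1 s0=1 s8=0 s5=1 s3=1 s1=0 s4=1
t0.Δ5 clk=1 s7=0 s6=1 s2=1 s0=1 s8=0 s5=1 s3=0 s1=0 s4=1
t0.Δ6 clk=1 s7=0 s6=1 s2=1 s0=1 s8=0 s5=0 s3=0 s1=0 s4=1
t1.Δ0 clk=1 s7=0 s6=1 s2=1 s0=1 s8=0 s5=0 s3=0 s1=0 s4=1
t1.Δ1 clk=0 s7=0 s6=1 s2=1 s0=1 s8=0 s5=0 s3=0 s1=0 s4=1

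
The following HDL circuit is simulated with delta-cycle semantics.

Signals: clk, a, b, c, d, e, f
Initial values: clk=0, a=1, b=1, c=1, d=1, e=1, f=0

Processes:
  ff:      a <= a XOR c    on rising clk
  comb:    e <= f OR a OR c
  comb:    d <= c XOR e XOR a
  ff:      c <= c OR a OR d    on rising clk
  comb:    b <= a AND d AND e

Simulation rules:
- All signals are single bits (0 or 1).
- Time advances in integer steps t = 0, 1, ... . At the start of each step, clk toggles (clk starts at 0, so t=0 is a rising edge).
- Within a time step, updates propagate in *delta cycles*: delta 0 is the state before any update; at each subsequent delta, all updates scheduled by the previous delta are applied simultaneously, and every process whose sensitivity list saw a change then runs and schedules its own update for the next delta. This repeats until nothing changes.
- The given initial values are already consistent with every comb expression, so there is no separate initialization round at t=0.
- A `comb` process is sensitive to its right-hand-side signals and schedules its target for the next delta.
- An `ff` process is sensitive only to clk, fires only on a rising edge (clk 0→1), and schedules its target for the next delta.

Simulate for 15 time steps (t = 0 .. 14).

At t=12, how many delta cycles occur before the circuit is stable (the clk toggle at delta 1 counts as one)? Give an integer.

t=0 Δ0: d=1 clk=0 a=1 e=1 c=1 f=0 b=1
  Δ1: clk:0→1
  Δ2: a:1→0
  Δ3: d:1→0, b:1→0
  (3Δ to stable)
t=1 Δ0: d=0 clk=1 a=0 e=1 c=1 f=0 b=0
  Δ1: clk:1→0
  (1Δ to stable)
t=2 Δ0: d=0 clk=0 a=0 e=1 c=1 f=0 b=0
  Δ1: clk:0→1
  Δ2: a:0→1
  Δ3: d:0→1
  Δ4: b:0→1
  (4Δ to stable)
t=3 Δ0: d=1 clk=1 a=1 e=1 c=1 f=0 b=1
  Δ1: clk:1→0
  (1Δ to stable)
t=4 Δ0: d=1 clk=0 a=1 e=1 c=1 f=0 b=1
  Δ1: clk:0→1
  Δ2: a:1→0
  Δ3: d:1→0, b:1→0
  (3Δ to stable)
t=5 Δ0: d=0 clk=1 a=0 e=1 c=1 f=0 b=0
  Δ1: clk:1→0
  (1Δ to stable)
t=6 Δ0: d=0 clk=0 a=0 e=1 c=1 f=0 b=0
  Δ1: clk:0→1
  Δ2: a:0→1
  Δ3: d:0→1
  Δ4: b:0→1
  (4Δ to stable)
t=7 Δ0: d=1 clk=1 a=1 e=1 c=1 f=0 b=1
  Δ1: clk:1→0
  (1Δ to stable)
t=8 Δ0: d=1 clk=0 a=1 e=1 c=1 f=0 b=1
  Δ1: clk:0→1
  Δ2: a:1→0
  Δ3: d:1→0, b:1→0
  (3Δ to stable)
t=9 Δ0: d=0 clk=1 a=0 e=1 c=1 f=0 b=0
  Δ1: clk:1→0
  (1Δ to stable)
t=10 Δ0: d=0 clk=0 a=0 e=1 c=1 f=0 b=0
  Δ1: clk:0→1
  Δ2: a:0→1
  Δ3: d:0→1
  Δ4: b:0→1
  (4Δ to stable)
t=11 Δ0: d=1 clk=1 a=1 e=1 c=1 f=0 b=1
  Δ1: clk:1→0
  (1Δ to stable)
t=12 Δ0: d=1 clk=0 a=1 e=1 c=1 f=0 b=1
  Δ1: clk:0→1
  Δ2: a:1→0
  Δ3: d:1→0, b:1→0
  (3Δ to stable)
t=13 Δ0: d=0 clk=1 a=0 e=1 c=1 f=0 b=0
  Δ1: clk:1→0
  (1Δ to stable)
t=14 Δ0: d=0 clk=0 a=0 e=1 c=1 f=0 b=0
  Δ1: clk:0→1
  Δ2: a:0→1
  Δ3: d:0→1
  Δ4: b:0→1
  (4Δ to stable)

3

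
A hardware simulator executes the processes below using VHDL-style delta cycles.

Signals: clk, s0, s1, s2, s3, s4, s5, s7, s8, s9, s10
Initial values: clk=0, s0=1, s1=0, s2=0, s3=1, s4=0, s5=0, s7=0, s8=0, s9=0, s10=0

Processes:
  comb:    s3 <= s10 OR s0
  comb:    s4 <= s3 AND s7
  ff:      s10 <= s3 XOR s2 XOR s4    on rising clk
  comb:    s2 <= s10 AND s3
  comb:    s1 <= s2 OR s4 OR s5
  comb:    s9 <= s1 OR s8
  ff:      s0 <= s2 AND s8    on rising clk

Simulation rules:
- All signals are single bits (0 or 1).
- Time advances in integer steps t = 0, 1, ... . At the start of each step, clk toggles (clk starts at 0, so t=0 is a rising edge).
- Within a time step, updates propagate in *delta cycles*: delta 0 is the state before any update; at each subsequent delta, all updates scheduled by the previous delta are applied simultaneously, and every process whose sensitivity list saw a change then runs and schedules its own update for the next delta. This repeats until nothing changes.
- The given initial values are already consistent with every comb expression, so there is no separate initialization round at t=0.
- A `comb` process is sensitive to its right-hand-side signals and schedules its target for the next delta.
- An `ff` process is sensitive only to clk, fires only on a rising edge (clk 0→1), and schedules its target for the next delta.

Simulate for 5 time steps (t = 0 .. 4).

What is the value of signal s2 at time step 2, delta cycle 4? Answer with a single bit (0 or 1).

0

[bits: s1,s7,s4,s2,s8,s5,s3,clk,s10,s0,s9]
t=0: Δ0=00000010010 Δ1=00000011010 Δ2=00000011100 Δ3=00010011100 Δ4=10010011100 Δ5=10010011101 | 5Δ
t=1: Δ0=10010011101 Δ1=10010010101 | 1Δ
t=2: Δ0=10010010101 Δ1=10010011101 Δ2=10010011001 Δ3=10000001001 Δ4=00000001001 Δ5=00000001000 | 5Δ
t=3: Δ0=00000001000 Δ1=00000000000 | 1Δ
t=4: Δ0=00000000000 Δ1=00000001000 | 1Δ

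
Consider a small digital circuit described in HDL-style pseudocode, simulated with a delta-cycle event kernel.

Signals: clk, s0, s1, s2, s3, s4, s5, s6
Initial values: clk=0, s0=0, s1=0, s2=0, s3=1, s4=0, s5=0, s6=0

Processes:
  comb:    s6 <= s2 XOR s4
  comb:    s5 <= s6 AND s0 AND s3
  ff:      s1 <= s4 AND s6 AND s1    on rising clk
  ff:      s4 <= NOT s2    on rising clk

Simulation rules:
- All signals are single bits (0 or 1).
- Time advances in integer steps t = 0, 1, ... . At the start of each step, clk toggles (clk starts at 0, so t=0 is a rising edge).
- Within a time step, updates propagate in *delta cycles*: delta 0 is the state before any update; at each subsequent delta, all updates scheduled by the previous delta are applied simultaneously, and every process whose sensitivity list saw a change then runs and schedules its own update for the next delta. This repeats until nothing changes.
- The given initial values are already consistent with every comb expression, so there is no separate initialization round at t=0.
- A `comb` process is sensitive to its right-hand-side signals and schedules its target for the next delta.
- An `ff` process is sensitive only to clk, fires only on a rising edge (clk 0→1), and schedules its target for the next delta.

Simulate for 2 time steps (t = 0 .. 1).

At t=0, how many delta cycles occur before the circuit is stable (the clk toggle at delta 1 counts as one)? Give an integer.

t=0 Δ0: s6=0 s0=0 s3=1 clk=0 s2=0 s5=0 s1=0 s4=0
  Δ1: clk:0→1
  Δ2: s4:0→1
  Δ3: s6:0→1
  (3Δ to stable)
t=1 Δ0: s6=1 s0=0 s3=1 clk=1 s2=0 s5=0 s1=0 s4=1
  Δ1: clk:1→0
  (1Δ to stable)

3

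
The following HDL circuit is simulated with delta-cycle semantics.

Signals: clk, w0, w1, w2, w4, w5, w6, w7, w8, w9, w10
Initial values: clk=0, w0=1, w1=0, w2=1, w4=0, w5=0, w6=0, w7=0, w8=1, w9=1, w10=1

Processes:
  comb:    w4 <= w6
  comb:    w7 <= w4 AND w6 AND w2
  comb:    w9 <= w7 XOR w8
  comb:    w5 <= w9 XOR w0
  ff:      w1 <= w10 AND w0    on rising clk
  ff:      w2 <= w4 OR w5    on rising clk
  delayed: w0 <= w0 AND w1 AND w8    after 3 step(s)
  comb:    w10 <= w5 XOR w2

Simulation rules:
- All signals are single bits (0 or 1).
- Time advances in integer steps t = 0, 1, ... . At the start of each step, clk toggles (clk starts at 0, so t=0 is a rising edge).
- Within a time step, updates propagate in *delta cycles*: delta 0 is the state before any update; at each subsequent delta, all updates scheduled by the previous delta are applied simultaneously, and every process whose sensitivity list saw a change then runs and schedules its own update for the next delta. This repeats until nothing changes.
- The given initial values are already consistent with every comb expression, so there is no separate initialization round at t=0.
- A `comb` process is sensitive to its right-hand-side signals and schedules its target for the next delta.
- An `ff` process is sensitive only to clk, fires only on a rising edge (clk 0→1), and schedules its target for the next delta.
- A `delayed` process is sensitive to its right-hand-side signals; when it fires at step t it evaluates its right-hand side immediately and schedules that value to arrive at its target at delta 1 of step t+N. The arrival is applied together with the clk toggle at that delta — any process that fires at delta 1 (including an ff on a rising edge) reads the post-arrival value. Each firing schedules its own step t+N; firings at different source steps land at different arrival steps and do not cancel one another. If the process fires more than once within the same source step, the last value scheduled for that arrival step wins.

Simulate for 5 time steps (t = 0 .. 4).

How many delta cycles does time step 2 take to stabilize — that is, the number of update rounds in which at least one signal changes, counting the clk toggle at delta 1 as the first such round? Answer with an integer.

[bits: clk,w0,w7,w10,w2,w1,w5,w9,w4,w8,w6]
t=0: Δ0=01011001010 Δ1=11011001010 Δ2=11010101010 Δ3=11000101010 | 3Δ
t=1: Δ0=11000101010 Δ1=01000101010 | 1Δ
t=2: Δ0=01000101010 Δ1=11000101010 Δ2=11000001010 | 2Δ
t=3: Δ0=11000001010 Δ1=01000001010 | 1Δ
t=4: Δ0=01000001010 Δ1=11000001010 | 1Δ

2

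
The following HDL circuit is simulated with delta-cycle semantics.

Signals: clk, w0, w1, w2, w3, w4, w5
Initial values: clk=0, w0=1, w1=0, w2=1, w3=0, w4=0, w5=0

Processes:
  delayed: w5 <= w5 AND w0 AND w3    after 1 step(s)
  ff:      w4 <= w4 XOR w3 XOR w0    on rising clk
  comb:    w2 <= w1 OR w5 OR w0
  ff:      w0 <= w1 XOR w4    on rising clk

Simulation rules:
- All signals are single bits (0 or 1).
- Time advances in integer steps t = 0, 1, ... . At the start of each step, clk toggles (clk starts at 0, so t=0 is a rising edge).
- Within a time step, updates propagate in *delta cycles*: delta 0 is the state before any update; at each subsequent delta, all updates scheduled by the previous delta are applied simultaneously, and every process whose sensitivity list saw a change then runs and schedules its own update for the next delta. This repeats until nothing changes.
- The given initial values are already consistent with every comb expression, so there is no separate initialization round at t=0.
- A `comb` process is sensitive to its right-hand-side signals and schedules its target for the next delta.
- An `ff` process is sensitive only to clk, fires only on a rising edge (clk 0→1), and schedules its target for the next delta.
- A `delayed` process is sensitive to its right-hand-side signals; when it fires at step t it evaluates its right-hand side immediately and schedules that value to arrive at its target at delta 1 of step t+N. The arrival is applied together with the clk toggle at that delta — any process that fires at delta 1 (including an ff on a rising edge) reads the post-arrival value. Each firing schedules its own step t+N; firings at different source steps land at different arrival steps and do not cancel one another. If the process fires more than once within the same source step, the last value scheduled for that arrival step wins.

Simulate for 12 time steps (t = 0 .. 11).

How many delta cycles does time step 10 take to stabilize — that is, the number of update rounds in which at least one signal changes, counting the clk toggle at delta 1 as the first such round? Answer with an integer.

[bits: w3,clk,w2,w1,w0,w5,w4]
t=0: Δ0=0010100 Δ1=0110100 Δ2=0110001 Δ3=0100001 | 3Δ
t=1: Δ0=0100001 Δ1=0000001 | 1Δ
t=2: Δ0=0000001 Δ1=0100001 Δ2=0100101 Δ3=0110101 | 3Δ
t=3: Δ0=0110101 Δ1=0010101 | 1Δ
t=4: Δ0=0010101 Δ1=0110101 Δ2=0110100 | 2Δ
t=5: Δ0=0110100 Δ1=0010100 | 1Δ
t=6: Δ0=0010100 Δ1=0110100 Δ2=0110001 Δ3=0100001 | 3Δ
t=7: Δ0=0100001 Δ1=0000001 | 1Δ
t=8: Δ0=0000001 Δ1=0100001 Δ2=0100101 Δ3=0110101 | 3Δ
t=9: Δ0=0110101 Δ1=0010101 | 1Δ
t=10: Δ0=0010101 Δ1=0110101 Δ2=0110100 | 2Δ
t=11: Δ0=0110100 Δ1=0010100 | 1Δ

2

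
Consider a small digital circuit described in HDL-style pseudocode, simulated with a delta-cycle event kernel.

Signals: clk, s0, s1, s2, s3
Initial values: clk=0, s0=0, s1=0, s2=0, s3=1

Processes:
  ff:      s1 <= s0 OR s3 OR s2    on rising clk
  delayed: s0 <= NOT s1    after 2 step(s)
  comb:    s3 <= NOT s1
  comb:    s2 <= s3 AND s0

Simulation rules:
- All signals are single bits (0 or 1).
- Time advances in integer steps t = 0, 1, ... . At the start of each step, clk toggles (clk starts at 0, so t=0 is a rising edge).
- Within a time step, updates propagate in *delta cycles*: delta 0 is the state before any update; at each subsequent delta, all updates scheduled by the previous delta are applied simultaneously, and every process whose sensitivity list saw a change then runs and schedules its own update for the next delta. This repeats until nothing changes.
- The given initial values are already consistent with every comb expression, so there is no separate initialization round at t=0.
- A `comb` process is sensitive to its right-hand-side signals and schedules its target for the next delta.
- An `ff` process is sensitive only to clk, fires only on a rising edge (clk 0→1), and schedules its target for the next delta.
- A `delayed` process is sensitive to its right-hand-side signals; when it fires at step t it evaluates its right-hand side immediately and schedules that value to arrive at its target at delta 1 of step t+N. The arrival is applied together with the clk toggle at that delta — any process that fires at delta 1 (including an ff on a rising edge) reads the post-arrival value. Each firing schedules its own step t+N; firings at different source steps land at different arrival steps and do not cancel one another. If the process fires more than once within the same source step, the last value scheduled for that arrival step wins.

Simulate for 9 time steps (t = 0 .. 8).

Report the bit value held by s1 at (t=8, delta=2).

t0.Δ0 clk=0 s2=0 s3=1 s0=0 s1=0
t0.Δ1 clk=1 s2=0 s3=1 s0=0 s1=0
t0.Δ2 clk=1 s2=0 s3=1 s0=0 s1=1
t0.Δ3 clk=1 s2=0 s3=0 s0=0 s1=1
t1.Δ0 clk=1 s2=0 s3=0 s0=0 s1=1
t1.Δ1 clk=0 s2=0 s3=0 s0=0 s1=1
t2.Δ0 clk=0 s2=0 s3=0 s0=0 s1=1
t2.Δ1 clk=1 s2=0 s3=0 s0=0 s1=1
t2.Δ2 clk=1 s2=0 s3=0 s0=0 s1=0
t2.Δ3 clk=1 s2=0 s3=1 s0=0 s1=0
t3.Δ0 clk=1 s2=0 s3=1 s0=0 s1=0
t3.Δ1 clk=0 s2=0 s3=1 s0=0 s1=0
t4.Δ0 clk=0 s2=0 s3=1 s0=0 s1=0
t4.Δ1 clk=1 s2=0 s3=1 s0=1 s1=0
t4.Δ2 clk=1 s2=1 s3=1 s0=1 s1=1
t4.Δ3 clk=1 s2=1 s3=0 s0=1 s1=1
t4.Δ4 clk=1 s2=0 s3=0 s0=1 s1=1
t5.Δ0 clk=1 s2=0 s3=0 s0=1 s1=1
t5.Δ1 clk=0 s2=0 s3=0 s0=1 s1=1
t6.Δ0 clk=0 s2=0 s3=0 s0=1 s1=1
t6.Δ1 clk=1 s2=0 s3=0 s0=0 s1=1
t6.Δ2 clk=1 s2=0 s3=0 s0=0 s1=0
t6.Δ3 clk=1 s2=0 s3=1 s0=0 s1=0
t7.Δ0 clk=1 s2=0 s3=1 s0=0 s1=0
t7.Δ1 clk=0 s2=0 s3=1 s0=0 s1=0
t8.Δ0 clk=0 s2=0 s3=1 s0=0 s1=0
t8.Δ1 clk=1 s2=0 s3=1 s0=1 s1=0
t8.Δ2 clk=1 s2=1 s3=1 s0=1 s1=1
t8.Δ3 clk=1 s2=1 s3=0 s0=1 s1=1
t8.Δ4 clk=1 s2=0 s3=0 s0=1 s1=1

1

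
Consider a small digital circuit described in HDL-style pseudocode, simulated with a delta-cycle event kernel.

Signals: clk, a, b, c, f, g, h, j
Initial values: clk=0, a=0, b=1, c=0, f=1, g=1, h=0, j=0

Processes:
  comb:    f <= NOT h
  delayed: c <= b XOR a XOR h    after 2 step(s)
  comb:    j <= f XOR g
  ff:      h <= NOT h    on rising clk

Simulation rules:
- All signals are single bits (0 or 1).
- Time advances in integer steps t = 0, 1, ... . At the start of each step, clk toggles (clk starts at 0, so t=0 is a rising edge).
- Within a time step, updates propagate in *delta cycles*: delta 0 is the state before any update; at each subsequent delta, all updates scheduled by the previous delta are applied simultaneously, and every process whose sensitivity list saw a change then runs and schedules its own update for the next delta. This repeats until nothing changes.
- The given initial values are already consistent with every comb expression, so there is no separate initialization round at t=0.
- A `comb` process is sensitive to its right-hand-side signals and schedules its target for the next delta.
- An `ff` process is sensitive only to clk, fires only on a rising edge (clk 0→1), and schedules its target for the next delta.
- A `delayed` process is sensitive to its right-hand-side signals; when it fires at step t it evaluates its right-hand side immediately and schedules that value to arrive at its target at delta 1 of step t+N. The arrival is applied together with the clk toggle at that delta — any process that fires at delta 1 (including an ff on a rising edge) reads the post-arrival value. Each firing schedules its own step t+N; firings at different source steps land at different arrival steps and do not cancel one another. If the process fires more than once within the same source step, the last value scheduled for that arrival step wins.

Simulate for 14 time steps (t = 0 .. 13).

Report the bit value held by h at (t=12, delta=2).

[bits: a,c,j,clk,h,f,g,b]
t=0: Δ0=00000111 Δ1=00010111 Δ2=00011111 Δ3=00011011 Δ4=00111011 | 4Δ
t=1: Δ0=00111011 Δ1=00101011 | 1Δ
t=2: Δ0=00101011 Δ1=00111011 Δ2=00110011 Δ3=00110111 Δ4=00010111 | 4Δ
t=3: Δ0=00010111 Δ1=00000111 | 1Δ
t=4: Δ0=00000111 Δ1=01010111 Δ2=01011111 Δ3=01011011 Δ4=01111011 | 4Δ
t=5: Δ0=01111011 Δ1=01101011 | 1Δ
t=6: Δ0=01101011 Δ1=00111011 Δ2=00110011 Δ3=00110111 Δ4=00010111 | 4Δ
t=7: Δ0=00010111 Δ1=00000111 | 1Δ
t=8: Δ0=00000111 Δ1=01010111 Δ2=01011111 Δ3=01011011 Δ4=01111011 | 4Δ
t=9: Δ0=01111011 Δ1=01101011 | 1Δ
t=10: Δ0=01101011 Δ1=00111011 Δ2=00110011 Δ3=00110111 Δ4=00010111 | 4Δ
t=11: Δ0=00010111 Δ1=00000111 | 1Δ
t=12: Δ0=00000111 Δ1=01010111 Δ2=01011111 Δ3=01011011 Δ4=01111011 | 4Δ
t=13: Δ0=01111011 Δ1=01101011 | 1Δ

1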